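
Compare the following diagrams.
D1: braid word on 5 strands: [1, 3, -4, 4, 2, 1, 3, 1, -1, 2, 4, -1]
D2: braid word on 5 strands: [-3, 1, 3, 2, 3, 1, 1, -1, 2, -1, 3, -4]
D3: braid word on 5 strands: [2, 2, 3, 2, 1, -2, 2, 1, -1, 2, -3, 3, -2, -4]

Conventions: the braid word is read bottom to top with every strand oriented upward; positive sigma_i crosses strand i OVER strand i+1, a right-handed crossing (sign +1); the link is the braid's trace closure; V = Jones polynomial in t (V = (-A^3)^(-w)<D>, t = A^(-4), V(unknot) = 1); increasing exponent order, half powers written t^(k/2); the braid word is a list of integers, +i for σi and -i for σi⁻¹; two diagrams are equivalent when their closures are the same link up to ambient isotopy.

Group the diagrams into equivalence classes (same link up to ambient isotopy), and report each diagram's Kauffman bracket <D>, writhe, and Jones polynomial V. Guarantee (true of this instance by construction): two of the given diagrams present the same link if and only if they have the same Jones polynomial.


classes: {D1, D2, D3}
V(D1) = t + t^3 - t^4  [12 crossings, <D> = -A^2 + A^6 + A^14, w = +6]
D2 (bracket -A^-4 + 1 + A^8; 12 crossings at w = +4): V = t + t^3 - t^4
D3 (bracket -A^-4 + 1 + A^8; 14 crossings at w = +4): V = t + t^3 - t^4
note: all 3 diagrams share one V(t), hence one class


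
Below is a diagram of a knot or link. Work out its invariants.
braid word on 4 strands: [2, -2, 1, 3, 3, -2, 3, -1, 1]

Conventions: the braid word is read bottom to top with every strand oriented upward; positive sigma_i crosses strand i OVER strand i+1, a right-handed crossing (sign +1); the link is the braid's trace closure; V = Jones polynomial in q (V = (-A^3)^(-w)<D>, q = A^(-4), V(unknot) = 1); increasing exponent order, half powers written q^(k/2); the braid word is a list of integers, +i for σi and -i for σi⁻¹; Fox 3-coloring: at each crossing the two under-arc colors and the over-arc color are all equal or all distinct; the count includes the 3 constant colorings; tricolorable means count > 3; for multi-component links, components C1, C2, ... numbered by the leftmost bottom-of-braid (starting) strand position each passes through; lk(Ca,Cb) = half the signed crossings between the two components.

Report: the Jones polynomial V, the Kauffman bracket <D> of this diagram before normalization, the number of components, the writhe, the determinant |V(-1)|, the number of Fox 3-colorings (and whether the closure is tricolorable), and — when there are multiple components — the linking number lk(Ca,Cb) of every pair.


V(q) = q + q^3 - q^4
bracket: A^-7 - A^-3 - A^5, w = +3
1 component, writhe +3, over 9 crossings
det 3, colorings 9 of 3^9 — tricolorable
observation: the word shrinks to σ1 σ3 σ3 σ2⁻¹ σ3 after cancelling


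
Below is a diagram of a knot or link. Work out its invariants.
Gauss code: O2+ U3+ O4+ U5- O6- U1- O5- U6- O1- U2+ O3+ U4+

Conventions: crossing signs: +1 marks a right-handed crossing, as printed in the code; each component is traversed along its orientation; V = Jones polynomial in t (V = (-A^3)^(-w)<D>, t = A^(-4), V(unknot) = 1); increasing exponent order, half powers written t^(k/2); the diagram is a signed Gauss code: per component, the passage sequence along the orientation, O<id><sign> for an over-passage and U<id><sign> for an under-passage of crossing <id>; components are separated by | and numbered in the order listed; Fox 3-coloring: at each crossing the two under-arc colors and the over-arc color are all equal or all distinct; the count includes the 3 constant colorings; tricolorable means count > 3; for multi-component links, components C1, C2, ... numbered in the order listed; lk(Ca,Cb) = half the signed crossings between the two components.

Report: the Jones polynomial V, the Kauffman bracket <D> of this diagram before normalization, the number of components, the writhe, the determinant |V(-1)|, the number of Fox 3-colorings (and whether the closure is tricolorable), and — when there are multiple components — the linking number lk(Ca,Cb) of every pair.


V(t) = -t^-3 + t^-2 - t^-1 + 3 - t + t^2 - t^3
bracket: -A^-12 + A^-8 - A^-4 + 3 - A^4 + A^8 - A^12, w = 0
1 component, writhe 0, over 6 crossings
det 9, colorings 27 of 3^6 — tricolorable
observation: V is palindromic (span 6, det 9): t -> 1/t fixes it; necessary, not sufficient, for amphichirality


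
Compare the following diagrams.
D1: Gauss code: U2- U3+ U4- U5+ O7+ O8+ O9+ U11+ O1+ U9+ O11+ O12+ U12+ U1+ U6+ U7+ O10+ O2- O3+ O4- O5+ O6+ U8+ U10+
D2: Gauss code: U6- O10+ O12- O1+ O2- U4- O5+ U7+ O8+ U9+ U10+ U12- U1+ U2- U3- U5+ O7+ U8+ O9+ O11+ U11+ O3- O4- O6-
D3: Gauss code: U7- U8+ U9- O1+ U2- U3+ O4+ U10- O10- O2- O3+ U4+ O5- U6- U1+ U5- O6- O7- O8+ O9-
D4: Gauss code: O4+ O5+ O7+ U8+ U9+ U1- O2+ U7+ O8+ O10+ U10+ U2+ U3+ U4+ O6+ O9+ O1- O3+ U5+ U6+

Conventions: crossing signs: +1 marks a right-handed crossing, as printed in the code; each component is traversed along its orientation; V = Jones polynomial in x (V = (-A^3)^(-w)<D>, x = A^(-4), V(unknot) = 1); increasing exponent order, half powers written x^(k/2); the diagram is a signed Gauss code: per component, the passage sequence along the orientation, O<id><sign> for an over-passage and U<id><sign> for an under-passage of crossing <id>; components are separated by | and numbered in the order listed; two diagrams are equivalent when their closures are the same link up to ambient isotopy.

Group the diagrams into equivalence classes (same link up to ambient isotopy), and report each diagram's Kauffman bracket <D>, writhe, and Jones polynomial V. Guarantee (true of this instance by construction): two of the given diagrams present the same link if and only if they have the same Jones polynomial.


grouping into links: {D1, D4} | {D2} | {D3}
V(D1) = x^2 + 2x^4 - 2x^5 + x^6 - 2x^7 + x^8  (w +8, c 12, <D> = A^-8 - 2A^-4 + 1 - 2A^4 + 2A^8 + A^16)
V(D2) = x + x^3 - x^4  [12 crossings, <D> = -A^-10 + A^-6 + A^2, w = +2]
D3 (bracket A^-6; 10 crossings at w = -2): V = 1
V(D4) = x^2 + 2x^4 - 2x^5 + x^6 - 2x^7 + x^8  (w +8, c 10, <D> = A^-8 - 2A^-4 + 1 - 2A^4 + 2A^8 + A^16)
why: V(x) takes 3 values over 4 diagrams, fixing the grouping


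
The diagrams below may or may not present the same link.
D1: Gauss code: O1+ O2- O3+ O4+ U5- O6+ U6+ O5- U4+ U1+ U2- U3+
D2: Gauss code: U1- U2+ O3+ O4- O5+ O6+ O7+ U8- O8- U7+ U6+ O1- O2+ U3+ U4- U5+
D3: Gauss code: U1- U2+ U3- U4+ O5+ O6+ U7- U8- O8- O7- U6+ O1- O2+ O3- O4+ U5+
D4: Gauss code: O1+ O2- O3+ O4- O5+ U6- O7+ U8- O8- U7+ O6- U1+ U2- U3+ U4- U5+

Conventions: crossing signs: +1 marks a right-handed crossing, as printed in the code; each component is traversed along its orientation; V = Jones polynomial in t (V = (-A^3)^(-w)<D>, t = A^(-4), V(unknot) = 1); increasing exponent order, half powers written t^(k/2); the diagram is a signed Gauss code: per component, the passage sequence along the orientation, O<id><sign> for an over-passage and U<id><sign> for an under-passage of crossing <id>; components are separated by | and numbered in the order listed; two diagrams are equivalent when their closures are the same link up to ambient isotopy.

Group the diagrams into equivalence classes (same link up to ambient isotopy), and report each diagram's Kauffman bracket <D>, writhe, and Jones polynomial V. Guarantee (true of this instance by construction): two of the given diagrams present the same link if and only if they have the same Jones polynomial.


grouping into links: {D1, D2, D3, D4}
V(D1) = 1  (w +2, c 6, <D> = A^6)
D2 (bracket A^6; 8 crossings at w = +2): V = 1
V(D3) = 1  (w 0, c 8, <D> = 1)
V(D4) = 1  (w 0, c 8, <D> = 1)
why: one V(t) for all 4 diagrams — one class (guaranteed)


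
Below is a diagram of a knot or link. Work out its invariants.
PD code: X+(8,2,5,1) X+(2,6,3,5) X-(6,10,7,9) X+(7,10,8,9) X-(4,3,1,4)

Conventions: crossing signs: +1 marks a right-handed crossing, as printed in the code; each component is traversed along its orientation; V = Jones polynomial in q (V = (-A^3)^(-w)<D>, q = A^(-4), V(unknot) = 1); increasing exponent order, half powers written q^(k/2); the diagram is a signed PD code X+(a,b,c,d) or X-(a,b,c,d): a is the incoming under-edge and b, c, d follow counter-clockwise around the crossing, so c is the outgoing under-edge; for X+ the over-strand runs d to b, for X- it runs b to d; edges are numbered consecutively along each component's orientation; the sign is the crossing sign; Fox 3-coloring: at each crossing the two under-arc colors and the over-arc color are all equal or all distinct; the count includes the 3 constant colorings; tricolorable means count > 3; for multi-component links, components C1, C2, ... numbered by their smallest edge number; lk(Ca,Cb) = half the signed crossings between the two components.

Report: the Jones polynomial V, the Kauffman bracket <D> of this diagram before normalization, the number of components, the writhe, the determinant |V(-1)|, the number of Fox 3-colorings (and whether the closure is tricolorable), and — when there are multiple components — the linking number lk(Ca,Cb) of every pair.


V = 1 + q + q^2 + q^3
<D> = -A^-9 - A^-5 - A^-1 - A^3 (w = +1)
3 components over 5 crossings, w = +1
lk(C1,C2): +1
lk(C1,C3) = 0
linking number lk(C2,C3) = 0
9 Fox colorings among 3^6, |V(-1)| = 0: tricolorable
why: det 0 = |V(-1)|; divisible by 3, so tricolorable


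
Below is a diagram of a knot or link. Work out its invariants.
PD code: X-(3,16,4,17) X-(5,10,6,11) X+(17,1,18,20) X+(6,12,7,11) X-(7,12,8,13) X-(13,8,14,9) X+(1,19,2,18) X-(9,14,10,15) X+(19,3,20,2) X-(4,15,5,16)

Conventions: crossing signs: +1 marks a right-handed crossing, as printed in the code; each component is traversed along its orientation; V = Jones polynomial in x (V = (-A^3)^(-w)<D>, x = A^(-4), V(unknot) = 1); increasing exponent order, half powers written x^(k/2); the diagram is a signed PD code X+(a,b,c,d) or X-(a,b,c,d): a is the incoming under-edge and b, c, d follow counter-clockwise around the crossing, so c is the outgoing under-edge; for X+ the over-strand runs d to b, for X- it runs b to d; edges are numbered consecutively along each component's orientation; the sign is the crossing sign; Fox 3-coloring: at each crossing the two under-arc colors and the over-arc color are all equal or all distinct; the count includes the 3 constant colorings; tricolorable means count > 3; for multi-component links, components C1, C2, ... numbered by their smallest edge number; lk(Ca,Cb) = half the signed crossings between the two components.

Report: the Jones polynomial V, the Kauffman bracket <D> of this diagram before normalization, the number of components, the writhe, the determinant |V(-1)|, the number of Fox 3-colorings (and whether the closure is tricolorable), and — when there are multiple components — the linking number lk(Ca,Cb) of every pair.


Jones polynomial: V(x) = -x^-3 + x^-2 - x^-1 + 3 - x + x^2 - x^3
<D> = -A^-18 + A^-14 - A^-10 + 3A^-6 - A^-2 + A^2 - A^6; writhe -2
components 1, writhe -2 (10 crossings)
3-colorings: 27 of 3^10, det 9 — tricolorable
note: det 9 = |V(-1)|; divisible by 3, so tricolorable


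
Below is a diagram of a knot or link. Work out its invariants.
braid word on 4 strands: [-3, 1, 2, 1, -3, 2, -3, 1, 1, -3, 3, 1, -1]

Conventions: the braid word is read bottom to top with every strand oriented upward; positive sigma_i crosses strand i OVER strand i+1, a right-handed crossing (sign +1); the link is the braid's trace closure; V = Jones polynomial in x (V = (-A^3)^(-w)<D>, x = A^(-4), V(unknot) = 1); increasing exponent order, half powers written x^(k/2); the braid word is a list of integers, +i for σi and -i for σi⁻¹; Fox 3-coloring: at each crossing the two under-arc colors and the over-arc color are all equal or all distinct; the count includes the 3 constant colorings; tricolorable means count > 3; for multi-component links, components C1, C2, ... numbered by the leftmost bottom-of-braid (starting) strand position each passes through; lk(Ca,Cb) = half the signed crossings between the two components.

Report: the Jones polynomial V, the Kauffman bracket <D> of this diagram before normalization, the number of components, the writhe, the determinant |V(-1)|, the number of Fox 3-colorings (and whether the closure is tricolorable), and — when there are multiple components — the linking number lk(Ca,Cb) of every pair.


Jones polynomial: V(x) = -x^-2 + 2x^-1 - 2 + 4x - 4x^2 + 4x^3 - 3x^4 + 2x^5 - x^6
<D> = A^-15 - 2A^-11 + 3A^-7 - 4A^-3 + 4A - 4A^5 + 2A^9 - 2A^13 + A^17; writhe +3
components 1, writhe +3 (13 crossings)
3-colorings: 3 of 3^13, det 23 — not tricolorable
note: the span of V is 8, forcing >= 8 crossings in any diagram


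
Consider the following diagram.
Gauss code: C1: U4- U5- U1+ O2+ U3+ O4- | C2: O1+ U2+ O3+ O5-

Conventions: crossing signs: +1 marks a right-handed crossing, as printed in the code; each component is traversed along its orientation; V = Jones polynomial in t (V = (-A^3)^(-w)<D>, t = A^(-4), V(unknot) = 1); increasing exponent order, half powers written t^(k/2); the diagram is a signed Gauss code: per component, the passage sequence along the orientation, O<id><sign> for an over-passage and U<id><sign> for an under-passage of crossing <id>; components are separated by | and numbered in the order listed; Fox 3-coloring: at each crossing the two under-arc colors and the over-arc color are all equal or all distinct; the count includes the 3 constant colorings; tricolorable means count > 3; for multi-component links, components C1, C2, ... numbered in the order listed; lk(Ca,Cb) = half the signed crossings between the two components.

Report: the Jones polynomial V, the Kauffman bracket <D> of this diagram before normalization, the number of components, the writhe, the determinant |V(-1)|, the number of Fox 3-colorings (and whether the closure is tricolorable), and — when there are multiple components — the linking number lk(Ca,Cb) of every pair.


V(t) = -t^(1/2) - t^(5/2)
bracket: A^-7 + A, w = +1
2 components, writhe +1, over 5 crossings
lk(C1,C2) = +1
det 2, colorings 3 of 3^5 — not tricolorable
observation: det 2 = |V(-1)|; not divisible by 3, so not tricolorable


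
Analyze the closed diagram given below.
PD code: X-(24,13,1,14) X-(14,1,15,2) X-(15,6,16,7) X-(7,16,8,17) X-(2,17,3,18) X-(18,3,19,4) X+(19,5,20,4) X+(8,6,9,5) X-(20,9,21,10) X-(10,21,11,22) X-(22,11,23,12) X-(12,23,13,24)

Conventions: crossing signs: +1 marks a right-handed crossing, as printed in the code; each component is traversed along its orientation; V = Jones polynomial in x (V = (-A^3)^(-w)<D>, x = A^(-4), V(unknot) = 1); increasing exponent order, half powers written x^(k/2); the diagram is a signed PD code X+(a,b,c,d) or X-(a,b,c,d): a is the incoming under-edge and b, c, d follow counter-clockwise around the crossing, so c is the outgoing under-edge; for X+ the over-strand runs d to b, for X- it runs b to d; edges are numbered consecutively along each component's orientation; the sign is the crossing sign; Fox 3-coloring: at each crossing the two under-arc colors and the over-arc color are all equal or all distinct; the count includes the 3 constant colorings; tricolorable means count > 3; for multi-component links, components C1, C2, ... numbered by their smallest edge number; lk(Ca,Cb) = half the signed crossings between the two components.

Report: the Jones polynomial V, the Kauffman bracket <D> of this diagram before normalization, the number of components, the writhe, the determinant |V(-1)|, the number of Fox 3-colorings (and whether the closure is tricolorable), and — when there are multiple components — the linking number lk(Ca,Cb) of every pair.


Jones polynomial: V(x) = -x^-12 + x^-11 - 2x^-10 + 3x^-9 - 3x^-8 + 3x^-7 - 2x^-6 + 2x^-5 - x^-4 + x^-3
<D> = A^-12 - A^-8 + 2A^-4 - 2 + 3A^4 - 3A^8 + 3A^12 - 2A^16 + A^20 - A^24; writhe -8
components 1, writhe -8 (12 crossings)
3-colorings: 3 of 3^12, det 19 — not tricolorable
note: V spans 9 powers of x: at least 9 crossings in any diagram


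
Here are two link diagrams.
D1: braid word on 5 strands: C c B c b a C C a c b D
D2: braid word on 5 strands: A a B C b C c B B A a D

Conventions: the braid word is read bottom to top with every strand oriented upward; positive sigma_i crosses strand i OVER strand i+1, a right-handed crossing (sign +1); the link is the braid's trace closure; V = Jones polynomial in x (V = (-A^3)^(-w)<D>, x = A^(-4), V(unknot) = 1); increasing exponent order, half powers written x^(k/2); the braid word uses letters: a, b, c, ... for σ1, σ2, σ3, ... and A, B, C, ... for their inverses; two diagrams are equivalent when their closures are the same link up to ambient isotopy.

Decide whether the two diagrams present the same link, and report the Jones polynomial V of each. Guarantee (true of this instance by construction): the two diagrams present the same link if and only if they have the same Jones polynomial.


equivalent: no
D1 (bracket A^-6 + A^-2 + A^2 + A^6; 12 crossings at w = +2): V = 1 + x + x^2 + x^3
V(D2) = x^-3 + x^-2 + x^-1 + 1  [12 crossings, <D> = A^-12 + A^-8 + A^-4 + 1, w = -4]
observation: comparing 2 Jones polynomials yields 2 groups


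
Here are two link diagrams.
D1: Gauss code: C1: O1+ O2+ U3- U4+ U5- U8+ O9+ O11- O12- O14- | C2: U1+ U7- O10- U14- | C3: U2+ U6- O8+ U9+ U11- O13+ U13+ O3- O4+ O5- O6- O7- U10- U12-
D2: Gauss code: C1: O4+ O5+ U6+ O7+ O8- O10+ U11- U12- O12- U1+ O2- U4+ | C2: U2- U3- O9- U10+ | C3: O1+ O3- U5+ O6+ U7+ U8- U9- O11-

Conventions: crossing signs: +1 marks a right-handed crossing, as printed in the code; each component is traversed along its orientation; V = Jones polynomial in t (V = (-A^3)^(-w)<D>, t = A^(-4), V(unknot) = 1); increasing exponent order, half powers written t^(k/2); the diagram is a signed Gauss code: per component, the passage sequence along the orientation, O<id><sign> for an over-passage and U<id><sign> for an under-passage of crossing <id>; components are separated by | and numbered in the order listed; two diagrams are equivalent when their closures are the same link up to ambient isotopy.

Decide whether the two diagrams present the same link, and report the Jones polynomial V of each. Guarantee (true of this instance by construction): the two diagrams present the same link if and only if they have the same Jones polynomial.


equivalent: no
D1 (bracket A^-6 + A^-2 + A^2 + A^6; 14 crossings at w = -2): V = t^-3 + t^-2 + t^-1 + 1
V(D2) = t^-2 + 2 + t^2  [12 crossings, <D> = A^-8 + 2 + A^8, w = 0]
observation: 2 values of V(t) split the 2 diagrams


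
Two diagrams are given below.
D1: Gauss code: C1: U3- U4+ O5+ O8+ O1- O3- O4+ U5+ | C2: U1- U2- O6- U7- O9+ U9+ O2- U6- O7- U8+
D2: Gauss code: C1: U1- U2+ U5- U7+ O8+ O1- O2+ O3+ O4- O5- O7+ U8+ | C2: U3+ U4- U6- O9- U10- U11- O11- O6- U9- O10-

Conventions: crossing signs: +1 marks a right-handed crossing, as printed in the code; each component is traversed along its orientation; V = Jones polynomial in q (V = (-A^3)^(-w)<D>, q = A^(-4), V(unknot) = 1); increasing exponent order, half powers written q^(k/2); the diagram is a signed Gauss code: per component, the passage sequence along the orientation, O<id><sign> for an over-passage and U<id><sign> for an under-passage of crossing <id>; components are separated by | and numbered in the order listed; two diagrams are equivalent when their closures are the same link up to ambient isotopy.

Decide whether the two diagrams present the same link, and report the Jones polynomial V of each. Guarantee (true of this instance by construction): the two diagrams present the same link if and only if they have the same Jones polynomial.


equivalent: yes
V(D1) = q^(-9/2) - q^(-5/2) - q^(-3/2) - q^(-1/2)  (w -1, c 9, <D> = A^-1 + A^3 + A^7 - A^15)
D2 (bracket A^-7 + A^-3 + A - A^9; 11 crossings at w = -3): V = q^(-9/2) - q^(-5/2) - q^(-3/2) - q^(-1/2)
why: Reidemeister moves carry D1 (9 crossings) to D2 (11)


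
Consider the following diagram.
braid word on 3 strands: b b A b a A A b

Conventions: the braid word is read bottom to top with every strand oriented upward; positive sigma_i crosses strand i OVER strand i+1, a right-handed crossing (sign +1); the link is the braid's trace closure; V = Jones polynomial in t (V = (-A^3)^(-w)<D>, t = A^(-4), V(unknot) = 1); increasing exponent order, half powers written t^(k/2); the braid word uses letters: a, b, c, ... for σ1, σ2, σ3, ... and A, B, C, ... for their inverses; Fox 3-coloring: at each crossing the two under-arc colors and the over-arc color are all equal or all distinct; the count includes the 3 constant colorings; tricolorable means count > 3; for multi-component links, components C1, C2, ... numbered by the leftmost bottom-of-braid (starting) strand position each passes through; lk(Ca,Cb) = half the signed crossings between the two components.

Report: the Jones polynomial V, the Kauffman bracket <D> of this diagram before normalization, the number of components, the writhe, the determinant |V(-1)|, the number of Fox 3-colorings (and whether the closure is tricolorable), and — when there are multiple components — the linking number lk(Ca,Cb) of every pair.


V(t) = t^-1 - 1 + 2t - 2t^2 + 2t^3 - 2t^4 + t^5
bracket: A^-14 - 2A^-10 + 2A^-6 - 2A^-2 + 2A^2 - A^6 + A^10, w = +2
1 component, writhe +2, over 8 crossings
det 11, colorings 3 of 3^8 — not tricolorable
observation: the word shrinks to σ2 σ2 σ1⁻¹ σ2 σ1⁻¹ σ2 after cancelling


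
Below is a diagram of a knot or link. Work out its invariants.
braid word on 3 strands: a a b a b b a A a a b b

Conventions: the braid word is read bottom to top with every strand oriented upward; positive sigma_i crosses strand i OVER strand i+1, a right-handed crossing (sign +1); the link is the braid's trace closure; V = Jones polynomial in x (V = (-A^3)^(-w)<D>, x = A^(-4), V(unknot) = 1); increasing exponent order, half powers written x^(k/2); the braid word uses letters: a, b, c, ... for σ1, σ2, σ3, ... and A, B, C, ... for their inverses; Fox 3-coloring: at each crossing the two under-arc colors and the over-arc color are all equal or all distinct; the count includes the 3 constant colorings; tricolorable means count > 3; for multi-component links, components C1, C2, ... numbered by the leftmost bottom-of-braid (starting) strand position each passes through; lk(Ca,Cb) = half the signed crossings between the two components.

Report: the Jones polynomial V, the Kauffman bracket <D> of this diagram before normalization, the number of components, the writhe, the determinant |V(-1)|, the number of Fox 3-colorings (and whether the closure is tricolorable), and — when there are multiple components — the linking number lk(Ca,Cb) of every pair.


Jones polynomial: V(x) = x^4 + x^6 - x^8 + x^9 - x^10 + x^11 - x^12
<D> = -A^-18 + A^-14 - A^-10 + A^-6 - A^-2 + A^6 + A^14; writhe +10
components 1, writhe +10 (12 crossings)
3-colorings: 9 of 3^12, det 3 — tricolorable
note: the span of V is 8, forcing >= 8 crossings in any diagram


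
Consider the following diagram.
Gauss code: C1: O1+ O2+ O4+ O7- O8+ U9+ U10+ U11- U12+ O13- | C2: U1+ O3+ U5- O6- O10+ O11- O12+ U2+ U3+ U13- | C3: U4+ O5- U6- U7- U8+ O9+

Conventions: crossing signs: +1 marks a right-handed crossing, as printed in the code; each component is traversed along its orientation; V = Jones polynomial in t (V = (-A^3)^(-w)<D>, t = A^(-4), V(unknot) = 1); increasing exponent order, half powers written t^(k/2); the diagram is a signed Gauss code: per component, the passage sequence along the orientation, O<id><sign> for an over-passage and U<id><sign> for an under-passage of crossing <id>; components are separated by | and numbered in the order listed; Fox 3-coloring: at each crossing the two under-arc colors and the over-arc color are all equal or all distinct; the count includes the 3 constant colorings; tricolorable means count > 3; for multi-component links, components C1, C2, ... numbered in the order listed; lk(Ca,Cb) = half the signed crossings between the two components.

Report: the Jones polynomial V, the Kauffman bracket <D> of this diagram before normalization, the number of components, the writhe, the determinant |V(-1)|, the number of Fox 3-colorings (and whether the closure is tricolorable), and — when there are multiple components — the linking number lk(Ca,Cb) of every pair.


Jones polynomial: V(t) = 2 + t^2 + t^4
<D> = -A^-7 - A - 2A^9; writhe +3
components 3, writhe +3 (13 crossings)
linking number lk(C1,C2) = +1
lk(C1,C3): +1
lk(C2,C3) = -1
3-colorings: 3 of 3^13, det 4 — not tricolorable
note: w = +3 shifts under R1 moves; the (-A^3)^(-3) factor cancels that in V


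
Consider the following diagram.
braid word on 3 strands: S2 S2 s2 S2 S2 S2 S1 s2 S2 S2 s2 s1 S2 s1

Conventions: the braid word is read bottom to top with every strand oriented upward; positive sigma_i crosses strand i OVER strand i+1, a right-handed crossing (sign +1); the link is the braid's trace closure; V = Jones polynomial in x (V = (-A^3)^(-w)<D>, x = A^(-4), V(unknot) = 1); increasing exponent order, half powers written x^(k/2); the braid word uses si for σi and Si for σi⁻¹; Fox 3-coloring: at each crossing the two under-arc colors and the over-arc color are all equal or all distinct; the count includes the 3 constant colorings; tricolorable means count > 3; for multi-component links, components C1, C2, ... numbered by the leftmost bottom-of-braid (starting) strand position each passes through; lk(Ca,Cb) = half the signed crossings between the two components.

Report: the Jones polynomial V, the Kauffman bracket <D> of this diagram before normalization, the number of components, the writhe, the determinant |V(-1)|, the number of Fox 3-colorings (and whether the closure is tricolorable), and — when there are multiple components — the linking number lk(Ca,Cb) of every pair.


V = -x^-7 + x^-6 - x^-5 + x^-4 + x^-2
<D> = A^-4 + A^4 - A^8 + A^12 - A^16 (w = -4)
1 component over 14 crossings, w = -4
3 Fox colorings among 3^14, |V(-1)| = 5: not tricolorable
why: free reduction leaves σ2⁻¹ σ2⁻¹ σ2⁻¹ σ2⁻¹ σ2⁻¹ σ1 of the original 14 letters


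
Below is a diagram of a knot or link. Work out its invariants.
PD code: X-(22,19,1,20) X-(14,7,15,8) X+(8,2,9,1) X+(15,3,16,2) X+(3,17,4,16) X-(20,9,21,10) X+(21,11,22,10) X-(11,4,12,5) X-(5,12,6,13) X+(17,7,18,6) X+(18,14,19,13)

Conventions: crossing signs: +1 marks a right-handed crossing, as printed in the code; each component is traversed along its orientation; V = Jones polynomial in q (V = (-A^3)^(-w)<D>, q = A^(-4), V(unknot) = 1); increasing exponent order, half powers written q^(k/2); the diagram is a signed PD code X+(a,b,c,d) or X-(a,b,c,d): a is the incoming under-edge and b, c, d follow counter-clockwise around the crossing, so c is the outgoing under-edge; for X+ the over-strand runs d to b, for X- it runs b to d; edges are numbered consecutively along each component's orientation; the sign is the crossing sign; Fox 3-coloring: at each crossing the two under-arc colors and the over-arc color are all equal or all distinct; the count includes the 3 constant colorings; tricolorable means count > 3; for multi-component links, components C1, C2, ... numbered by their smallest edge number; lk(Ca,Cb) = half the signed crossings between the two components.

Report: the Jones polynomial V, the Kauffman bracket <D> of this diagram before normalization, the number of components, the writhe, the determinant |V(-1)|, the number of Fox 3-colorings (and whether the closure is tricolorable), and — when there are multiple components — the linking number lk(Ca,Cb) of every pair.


V = -q^-1 + 2 - q + 2q^2 - q^3 + q^4 - q^5
<D> = A^-17 - A^-13 + A^-9 - 2A^-5 + A^-1 - 2A^3 + A^7 (w = +1)
1 component over 11 crossings, w = +1
9 Fox colorings among 3^11, |V(-1)| = 9: tricolorable
why: w = +1 (over 11 crossings) is diagram-only; (-A^3)^(-1) removes it from V


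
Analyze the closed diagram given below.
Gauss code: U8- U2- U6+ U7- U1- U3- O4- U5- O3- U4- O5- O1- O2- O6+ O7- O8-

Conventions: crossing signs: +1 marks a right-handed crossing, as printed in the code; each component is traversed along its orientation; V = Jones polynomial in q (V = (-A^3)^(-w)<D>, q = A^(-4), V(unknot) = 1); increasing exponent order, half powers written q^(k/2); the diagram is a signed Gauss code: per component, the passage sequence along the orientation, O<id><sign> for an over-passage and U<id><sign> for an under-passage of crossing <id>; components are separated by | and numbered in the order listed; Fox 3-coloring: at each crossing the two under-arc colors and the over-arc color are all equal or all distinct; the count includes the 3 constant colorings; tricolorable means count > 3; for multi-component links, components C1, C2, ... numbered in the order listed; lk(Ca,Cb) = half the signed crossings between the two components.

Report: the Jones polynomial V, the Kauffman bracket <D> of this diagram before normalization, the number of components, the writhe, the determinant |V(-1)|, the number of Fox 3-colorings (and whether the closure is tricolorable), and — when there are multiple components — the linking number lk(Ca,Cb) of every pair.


V(q) = -q^-4 + q^-3 + q^-1
bracket: A^-14 + A^-6 - A^-2, w = -6
1 component, writhe -6, over 8 crossings
det 3, colorings 9 of 3^8 — tricolorable
observation: w = -6 (over 8 crossings) is diagram-only; (-A^3)^(6) removes it from V


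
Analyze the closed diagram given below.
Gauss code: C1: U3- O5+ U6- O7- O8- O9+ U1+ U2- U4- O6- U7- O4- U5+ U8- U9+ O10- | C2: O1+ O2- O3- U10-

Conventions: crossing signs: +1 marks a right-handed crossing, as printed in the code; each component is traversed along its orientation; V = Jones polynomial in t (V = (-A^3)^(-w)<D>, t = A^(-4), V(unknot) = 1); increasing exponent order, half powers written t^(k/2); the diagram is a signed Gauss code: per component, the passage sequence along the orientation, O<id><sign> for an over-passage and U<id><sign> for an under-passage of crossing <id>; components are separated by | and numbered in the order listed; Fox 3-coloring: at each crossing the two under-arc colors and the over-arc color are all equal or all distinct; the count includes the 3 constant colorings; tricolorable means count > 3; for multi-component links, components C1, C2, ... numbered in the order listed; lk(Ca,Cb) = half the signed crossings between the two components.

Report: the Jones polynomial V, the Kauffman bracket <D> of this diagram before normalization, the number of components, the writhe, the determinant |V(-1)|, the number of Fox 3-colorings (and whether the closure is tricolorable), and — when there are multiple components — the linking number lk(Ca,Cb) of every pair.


Jones polynomial: V(t) = t^(-13/2) - t^(-11/2) + t^(-9/2) - 2t^(-7/2) - t^(-3/2)
<D> = -A^-6 - 2A^2 + A^6 - A^10 + A^14; writhe -4
components 2, writhe -4 (10 crossings)
linking number lk(C1,C2) = -1
3-colorings: 9 of 3^10, det 6 — tricolorable
note: summing lk over 1 pair gives -1


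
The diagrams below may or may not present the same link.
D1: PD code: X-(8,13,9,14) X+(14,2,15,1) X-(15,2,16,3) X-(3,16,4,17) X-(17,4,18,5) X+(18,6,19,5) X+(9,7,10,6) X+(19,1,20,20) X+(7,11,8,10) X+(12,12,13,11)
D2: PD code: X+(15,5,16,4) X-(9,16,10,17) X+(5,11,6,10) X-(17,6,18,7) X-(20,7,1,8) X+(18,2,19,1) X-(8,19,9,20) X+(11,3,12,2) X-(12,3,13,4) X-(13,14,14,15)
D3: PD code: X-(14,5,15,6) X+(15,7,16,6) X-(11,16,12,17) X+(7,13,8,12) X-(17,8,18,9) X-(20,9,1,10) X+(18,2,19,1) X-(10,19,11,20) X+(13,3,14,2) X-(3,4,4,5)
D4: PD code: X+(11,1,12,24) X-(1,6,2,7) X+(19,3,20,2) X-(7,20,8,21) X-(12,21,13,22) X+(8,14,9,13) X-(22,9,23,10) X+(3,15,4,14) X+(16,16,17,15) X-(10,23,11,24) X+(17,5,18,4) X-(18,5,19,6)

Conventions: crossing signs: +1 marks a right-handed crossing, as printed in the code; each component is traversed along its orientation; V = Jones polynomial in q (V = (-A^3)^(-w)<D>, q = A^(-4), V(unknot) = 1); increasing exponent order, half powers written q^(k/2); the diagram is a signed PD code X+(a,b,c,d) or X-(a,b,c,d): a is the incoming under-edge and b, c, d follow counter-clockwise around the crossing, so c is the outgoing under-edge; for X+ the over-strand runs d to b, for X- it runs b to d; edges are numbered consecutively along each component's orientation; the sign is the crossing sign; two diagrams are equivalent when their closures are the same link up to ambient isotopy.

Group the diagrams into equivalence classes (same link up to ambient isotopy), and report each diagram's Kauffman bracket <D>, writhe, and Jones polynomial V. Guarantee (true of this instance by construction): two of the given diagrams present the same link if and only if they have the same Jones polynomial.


equivalence classes: {D1} | {D2, D3, D4}
D1 (bracket A^6; 10 crossings at w = +2): V = 1
V(D2) = q^-4 - q^-3 + q^-2 - 2q^-1 + 2 - q + q^2  (w -2, c 10, <D> = A^-14 - A^-10 + 2A^-6 - 2A^-2 + A^2 - A^6 + A^10)
V(D3) = q^-4 - q^-3 + q^-2 - 2q^-1 + 2 - q + q^2  [10 crossings, <D> = A^-14 - A^-10 + 2A^-6 - 2A^-2 + A^2 - A^6 + A^10, w = -2]
V(D4) = q^-4 - q^-3 + q^-2 - 2q^-1 + 2 - q + q^2  [12 crossings, <D> = A^-8 - A^-4 + 2 - 2A^4 + A^8 - A^12 + A^16, w = 0]
key observation: 2 values of V(q) split the 4 diagrams


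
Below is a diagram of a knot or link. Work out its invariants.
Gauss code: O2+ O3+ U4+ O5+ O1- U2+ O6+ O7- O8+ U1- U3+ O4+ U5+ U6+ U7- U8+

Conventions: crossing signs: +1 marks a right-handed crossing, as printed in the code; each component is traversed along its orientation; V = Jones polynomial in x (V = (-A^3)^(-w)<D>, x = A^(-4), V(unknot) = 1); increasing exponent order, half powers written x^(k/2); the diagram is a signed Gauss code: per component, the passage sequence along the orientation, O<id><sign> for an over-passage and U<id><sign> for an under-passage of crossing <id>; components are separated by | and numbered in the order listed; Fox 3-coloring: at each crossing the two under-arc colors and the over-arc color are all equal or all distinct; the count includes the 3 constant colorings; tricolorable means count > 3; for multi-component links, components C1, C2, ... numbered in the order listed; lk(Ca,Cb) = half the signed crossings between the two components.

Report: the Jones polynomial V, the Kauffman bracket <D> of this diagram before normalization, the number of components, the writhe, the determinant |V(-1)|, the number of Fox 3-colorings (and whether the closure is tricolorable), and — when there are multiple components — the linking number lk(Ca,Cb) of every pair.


V = x - x^2 + 2x^3 - x^4 + x^5 - x^6
<D> = -A^-12 + A^-8 - A^-4 + 2 - A^4 + A^8 (w = +4)
1 component over 8 crossings, w = +4
3 Fox colorings among 3^8, |V(-1)| = 7: not tricolorable
why: det 7 = |V(-1)|; not divisible by 3, so not tricolorable


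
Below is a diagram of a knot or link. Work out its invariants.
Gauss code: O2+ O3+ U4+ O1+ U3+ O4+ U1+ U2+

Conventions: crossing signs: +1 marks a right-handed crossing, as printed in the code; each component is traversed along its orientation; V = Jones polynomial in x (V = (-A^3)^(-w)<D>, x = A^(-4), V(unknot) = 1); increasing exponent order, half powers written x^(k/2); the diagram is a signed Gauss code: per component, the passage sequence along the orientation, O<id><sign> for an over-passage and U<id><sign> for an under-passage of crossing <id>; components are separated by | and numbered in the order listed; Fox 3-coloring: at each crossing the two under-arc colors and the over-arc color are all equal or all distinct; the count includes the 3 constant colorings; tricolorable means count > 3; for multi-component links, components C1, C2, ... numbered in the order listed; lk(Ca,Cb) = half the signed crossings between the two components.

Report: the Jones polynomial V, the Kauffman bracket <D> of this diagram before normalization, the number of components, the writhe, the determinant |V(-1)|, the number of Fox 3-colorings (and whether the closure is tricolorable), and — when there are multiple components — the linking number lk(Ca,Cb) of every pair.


Jones polynomial: V(x) = x + x^3 - x^4
<D> = -A^-4 + 1 + A^8; writhe +4
components 1, writhe +4 (4 crossings)
3-colorings: 9 of 3^4, det 3 — tricolorable
note: det 3 = |V(-1)|; divisible by 3, so tricolorable


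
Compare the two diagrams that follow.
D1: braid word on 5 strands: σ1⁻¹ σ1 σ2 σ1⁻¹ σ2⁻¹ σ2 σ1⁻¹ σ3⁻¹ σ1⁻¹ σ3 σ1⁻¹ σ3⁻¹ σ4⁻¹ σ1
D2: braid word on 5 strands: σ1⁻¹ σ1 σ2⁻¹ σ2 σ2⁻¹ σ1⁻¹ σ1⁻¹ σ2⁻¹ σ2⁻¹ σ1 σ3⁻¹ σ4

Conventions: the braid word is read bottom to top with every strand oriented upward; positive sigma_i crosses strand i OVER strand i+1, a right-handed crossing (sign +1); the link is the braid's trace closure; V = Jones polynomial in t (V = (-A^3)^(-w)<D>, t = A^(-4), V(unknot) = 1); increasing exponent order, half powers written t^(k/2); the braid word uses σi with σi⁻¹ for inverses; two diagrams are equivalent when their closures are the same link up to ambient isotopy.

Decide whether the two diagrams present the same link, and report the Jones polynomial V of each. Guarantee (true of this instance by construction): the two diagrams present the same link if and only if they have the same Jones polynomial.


same link: no
V(D1) = -t^-4 + t^-3 + t^-1  [14 crossings, <D> = A^-8 + 1 - A^4, w = -4]
D2 (bracket A^-8 - A^-4 + 2 - A^4 + A^8 - A^12; 12 crossings at w = -4): V = -t^-6 + t^-5 - t^-4 + 2t^-3 - t^-2 + t^-1
note: V(t) takes 2 values over 2 diagrams, fixing the grouping


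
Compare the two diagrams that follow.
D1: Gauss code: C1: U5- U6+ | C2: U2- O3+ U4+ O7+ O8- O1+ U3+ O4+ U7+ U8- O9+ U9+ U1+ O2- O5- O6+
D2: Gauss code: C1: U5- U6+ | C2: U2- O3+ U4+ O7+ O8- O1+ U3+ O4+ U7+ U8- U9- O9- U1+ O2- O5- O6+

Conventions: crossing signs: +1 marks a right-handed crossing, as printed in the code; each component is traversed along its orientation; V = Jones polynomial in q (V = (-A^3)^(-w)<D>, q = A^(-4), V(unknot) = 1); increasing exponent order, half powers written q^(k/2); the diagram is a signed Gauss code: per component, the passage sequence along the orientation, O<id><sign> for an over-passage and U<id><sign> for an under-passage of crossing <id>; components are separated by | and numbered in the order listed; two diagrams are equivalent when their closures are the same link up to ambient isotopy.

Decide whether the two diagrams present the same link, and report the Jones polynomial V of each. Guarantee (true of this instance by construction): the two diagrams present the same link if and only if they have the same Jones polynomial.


equivalent: yes
V(D1) = -q^(1/2) - q^(3/2) - q^(5/2) + q^(9/2)  (w +3, c 9, <D> = -A^-9 + A^-1 + A^3 + A^7)
V(D2) = -q^(1/2) - q^(3/2) - q^(5/2) + q^(9/2)  (w +1, c 9, <D> = -A^-15 + A^-7 + A^-3 + A)
why: one V(q) for all 2 diagrams — one class (guaranteed)


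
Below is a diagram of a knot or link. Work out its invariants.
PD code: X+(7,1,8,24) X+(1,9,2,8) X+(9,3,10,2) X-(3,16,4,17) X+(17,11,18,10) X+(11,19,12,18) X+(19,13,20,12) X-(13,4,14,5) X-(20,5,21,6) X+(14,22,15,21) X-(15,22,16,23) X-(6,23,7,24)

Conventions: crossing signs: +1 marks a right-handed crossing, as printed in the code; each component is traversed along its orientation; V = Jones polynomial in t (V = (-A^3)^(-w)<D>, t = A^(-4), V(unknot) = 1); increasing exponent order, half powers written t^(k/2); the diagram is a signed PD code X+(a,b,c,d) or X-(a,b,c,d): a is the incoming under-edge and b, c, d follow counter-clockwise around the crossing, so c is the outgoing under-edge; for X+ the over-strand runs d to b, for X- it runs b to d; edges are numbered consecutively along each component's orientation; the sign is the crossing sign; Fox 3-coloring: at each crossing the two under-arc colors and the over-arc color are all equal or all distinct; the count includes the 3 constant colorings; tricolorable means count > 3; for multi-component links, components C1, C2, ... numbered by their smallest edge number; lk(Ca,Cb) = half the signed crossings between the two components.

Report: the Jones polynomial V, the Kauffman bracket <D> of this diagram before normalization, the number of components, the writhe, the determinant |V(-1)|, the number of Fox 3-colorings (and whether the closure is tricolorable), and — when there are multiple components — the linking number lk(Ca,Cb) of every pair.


V(t) = t^-1 - 1 + 2t - 2t^2 + 2t^3 - 2t^4 + t^5
bracket: A^-14 - 2A^-10 + 2A^-6 - 2A^-2 + 2A^2 - A^6 + A^10, w = +2
1 component, writhe +2, over 12 crossings
det 11, colorings 3 of 3^12 — not tricolorable
observation: |V(-1)| = 11: so not tricolorable, since 3 does not divide 11
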